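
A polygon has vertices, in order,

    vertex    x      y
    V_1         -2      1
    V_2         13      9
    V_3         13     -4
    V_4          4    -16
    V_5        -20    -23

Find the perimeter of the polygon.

100

|V_1V_2| = √((15)² + (8)²) = √289 = 17
|V_2V_3| = √((0)² + (-13)²) = √169 = 13
|V_3V_4| = √((-9)² + (-12)²) = √225 = 15
|V_4V_5| = √((-24)² + (-7)²) = √625 = 25
|V_5V_1| = √((18)² + (24)²) = √900 = 30
Perimeter = 17 + 13 + 15 + 25 + 30 = 100.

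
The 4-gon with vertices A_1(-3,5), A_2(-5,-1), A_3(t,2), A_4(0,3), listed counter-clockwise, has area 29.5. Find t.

Write out the shoelace sum; only the two edges meeting at A_3 involve t:
2·Area = [((-5)·2 − t·(-1)) + (t·3 − 0·2)] + 37
       = 4·t + 27 = 59
⇒ t = 8.

8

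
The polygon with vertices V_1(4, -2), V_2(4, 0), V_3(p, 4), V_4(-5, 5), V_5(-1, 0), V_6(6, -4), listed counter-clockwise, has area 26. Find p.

The doubled signed area Σ (x_i y_{i+1} − x_{i+1} y_i) is linear in p.
With p=0 it equals 57; the coefficient of p is 5 (from the two edges through V_3).
So 5·p + 57 = 2·26 = 52 ⇒ p = -1.

-1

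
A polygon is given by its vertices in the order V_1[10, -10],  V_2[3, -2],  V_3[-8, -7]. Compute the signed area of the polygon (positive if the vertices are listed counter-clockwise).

61.5

Apply the shoelace (surveyor's) formula: 2A = Σ (x_i·y_{i+1} − x_{i+1}·y_i), indices taken mod 3.
Σ = (10) + (-37) + (150) = 123
Signed area = Σ/2 = 61.5 (positive ⇒ counter-clockwise traversal).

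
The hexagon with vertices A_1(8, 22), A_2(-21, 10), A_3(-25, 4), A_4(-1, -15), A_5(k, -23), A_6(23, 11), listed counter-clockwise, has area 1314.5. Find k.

22

Write out the shoelace sum; only the two edges meeting at A_5 involve k:
2·Area = [((-1)·(-23) − k·(-15)) + (k·11 − 23·(-23))] + 1505
       = 26·k + 2057 = 2629
⇒ k = 22.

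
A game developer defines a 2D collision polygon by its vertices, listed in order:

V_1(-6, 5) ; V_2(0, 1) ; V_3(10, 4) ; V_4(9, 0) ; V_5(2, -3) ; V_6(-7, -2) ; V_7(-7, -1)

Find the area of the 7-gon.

76

Σ = (-6) + (-10) + (-36) + (-27) + (-25) + (-7) + (-41) = -152
Area = |Σ|/2 = 76.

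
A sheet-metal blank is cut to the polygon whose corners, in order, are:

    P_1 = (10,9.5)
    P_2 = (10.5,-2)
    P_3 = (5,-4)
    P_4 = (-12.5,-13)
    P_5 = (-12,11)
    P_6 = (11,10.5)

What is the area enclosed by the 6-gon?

403.875

Σ = (-119.75) + (-32) + (-115) + (-293.5) + (-247) + (-0.5) = -807.75
Area = |Σ|/2 = 403.875.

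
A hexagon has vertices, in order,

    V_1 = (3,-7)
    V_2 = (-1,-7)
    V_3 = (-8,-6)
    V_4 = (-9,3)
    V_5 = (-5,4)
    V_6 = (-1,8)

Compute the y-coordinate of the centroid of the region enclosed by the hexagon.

Apply the shoelace (surveyor's) formula. First the cross-terms c_i = x_i·y_{i+1} − x_{i+1}·y_i:
  -28, -50, -78, -21, -36, -17  ⇒  2A = -230, A = -115.
Then Σ (y_i + y_{i+1})·c_i = 680, so ȳ = 680 / (6·(-115)) = -68/69.

-68/69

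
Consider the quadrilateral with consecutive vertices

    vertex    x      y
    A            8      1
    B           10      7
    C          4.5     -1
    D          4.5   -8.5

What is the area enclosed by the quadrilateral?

21.625

Apply the shoelace formula: 2A = Σ (x_i·y_{i+1} − x_{i+1}·y_i), indices taken mod 4.
A→B: (8)(7) − (10)(1) = 46
B→C: (10)(-1) − (4.5)(7) = -41.5
C→D: (4.5)(-8.5) − (4.5)(-1) = -33.75
D→A: (4.5)(1) − (8)(-8.5) = 72.5
Σ = 43.25
Area = |Σ|/2 = 21.625.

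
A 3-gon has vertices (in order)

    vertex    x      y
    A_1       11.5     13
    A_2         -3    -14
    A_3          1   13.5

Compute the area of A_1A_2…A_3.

Cross-terms: -122, -26.5, -142.25  ⇒  Σ = -290.75
Area = |Σ|/2 = 145.375.

145.375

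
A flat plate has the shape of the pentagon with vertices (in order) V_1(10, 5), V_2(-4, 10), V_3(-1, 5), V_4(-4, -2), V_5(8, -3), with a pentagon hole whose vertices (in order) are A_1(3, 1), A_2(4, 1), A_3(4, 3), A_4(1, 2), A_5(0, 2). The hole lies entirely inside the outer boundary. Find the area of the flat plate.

111

Outer boundary:
Apply Gauss's area formula: 2A = Σ (x_i·y_{i+1} − x_{i+1}·y_i), indices taken mod 5.
Σ = (120) + (-10) + (22) + (28) + (70) = 230
Area = |Σ|/2 = 115.
Hole:
Apply the shoelace (surveyor's) formula: 2A = Σ (x_i·y_{i+1} − x_{i+1}·y_i), indices taken mod 5.
Σ = (-1) + (8) + (5) + (2) + (-6) = 8
Area = |Σ|/2 = 4.
Net area = 115 − 4 = 111.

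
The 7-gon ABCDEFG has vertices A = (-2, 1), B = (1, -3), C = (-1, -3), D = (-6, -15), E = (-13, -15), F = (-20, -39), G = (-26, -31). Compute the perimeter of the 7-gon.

|AB| = √((3)² + (-4)²) = √25 = 5
|BC| = √((-2)² + (0)²) = √4 = 2
|CD| = √((-5)² + (-12)²) = √169 = 13
|DE| = √((-7)² + (0)²) = √49 = 7
|EF| = √((-7)² + (-24)²) = √625 = 25
|FG| = √((-6)² + (8)²) = √100 = 10
|GA| = √((24)² + (32)²) = √1600 = 40
Perimeter = 5 + 2 + 13 + 7 + 25 + 10 + 40 = 102.

102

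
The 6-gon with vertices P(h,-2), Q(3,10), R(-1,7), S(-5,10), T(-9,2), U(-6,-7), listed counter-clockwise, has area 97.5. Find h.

The doubled signed area Σ (x_i y_{i+1} − x_{i+1} y_i) is linear in h.
With h=0 it equals 229; the coefficient of h is 17 (from the two edges through P).
So 17·h + 229 = 2·97.5 = 195 ⇒ h = -2.

-2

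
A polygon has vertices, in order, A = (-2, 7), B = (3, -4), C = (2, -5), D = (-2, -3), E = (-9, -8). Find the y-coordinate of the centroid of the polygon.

-176/189

Apply the shoelace formula. First the cross-terms c_i = x_i·y_{i+1} − x_{i+1}·y_i:
  -13, -7, -16, -11, -79  ⇒  2A = -126, A = -63.
Then Σ (y_i + y_{i+1})·c_i = 352, so ȳ = 352 / (6·(-63)) = -176/189.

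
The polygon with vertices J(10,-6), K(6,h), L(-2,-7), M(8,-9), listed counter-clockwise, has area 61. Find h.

Write out the shoelace sum; only the two edges meeting at K involve h:
2·Area = [(10·h − 6·(-6)) + (6·(-7) − (-2)·h)] + 116
       = 12·h + 110 = 122
⇒ h = 1.

1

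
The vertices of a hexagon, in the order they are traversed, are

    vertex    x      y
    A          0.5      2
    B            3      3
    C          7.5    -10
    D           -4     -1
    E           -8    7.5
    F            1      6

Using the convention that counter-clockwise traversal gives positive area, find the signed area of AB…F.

-99.5

Apply Gauss's area formula: 2A = Σ (x_i·y_{i+1} − x_{i+1}·y_i), indices taken mod 6.
A→B: (0.5)(3) − (3)(2) = -4.5
B→C: (3)(-10) − (7.5)(3) = -52.5
C→D: (7.5)(-1) − (-4)(-10) = -47.5
D→E: (-4)(7.5) − (-8)(-1) = -38
E→F: (-8)(6) − (1)(7.5) = -55.5
F→A: (1)(2) − (0.5)(6) = -1
Σ = -199
Signed area = Σ/2 = -99.5 (negative ⇒ clockwise traversal).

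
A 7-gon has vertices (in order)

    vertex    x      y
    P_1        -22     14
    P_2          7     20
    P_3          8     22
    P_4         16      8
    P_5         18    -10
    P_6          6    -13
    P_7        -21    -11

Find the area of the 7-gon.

Apply the shoelace (surveyor's) formula: 2A = Σ (x_i·y_{i+1} − x_{i+1}·y_i), indices taken mod 7.
P_1→P_2: (-22)(20) − (7)(14) = -538
P_2→P_3: (7)(22) − (8)(20) = -6
P_3→P_4: (8)(8) − (16)(22) = -288
P_4→P_5: (16)(-10) − (18)(8) = -304
P_5→P_6: (18)(-13) − (6)(-10) = -174
P_6→P_7: (6)(-11) − (-21)(-13) = -339
P_7→P_1: (-21)(14) − (-22)(-11) = -536
Σ = -2185
Area = |Σ|/2 = 1092.5.

1092.5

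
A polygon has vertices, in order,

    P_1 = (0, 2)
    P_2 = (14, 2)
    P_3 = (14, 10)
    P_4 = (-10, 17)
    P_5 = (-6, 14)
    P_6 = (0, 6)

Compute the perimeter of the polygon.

66

|P_1P_2| = √((14)² + (0)²) = √196 = 14
|P_2P_3| = √((0)² + (8)²) = √64 = 8
|P_3P_4| = √((-24)² + (7)²) = √625 = 25
|P_4P_5| = √((4)² + (-3)²) = √25 = 5
|P_5P_6| = √((6)² + (-8)²) = √100 = 10
|P_6P_1| = √((0)² + (-4)²) = √16 = 4
Perimeter = 14 + 8 + 25 + 5 + 10 + 4 = 66.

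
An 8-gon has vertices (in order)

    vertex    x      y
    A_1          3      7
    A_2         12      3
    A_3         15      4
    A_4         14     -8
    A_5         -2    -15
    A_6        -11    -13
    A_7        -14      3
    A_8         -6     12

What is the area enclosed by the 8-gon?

528

Apply the surveyor's formula: 2A = Σ (x_i·y_{i+1} − x_{i+1}·y_i), indices taken mod 8.
A_1→A_2: (3)(3) − (12)(7) = -75
A_2→A_3: (12)(4) − (15)(3) = 3
A_3→A_4: (15)(-8) − (14)(4) = -176
A_4→A_5: (14)(-15) − (-2)(-8) = -226
A_5→A_6: (-2)(-13) − (-11)(-15) = -139
A_6→A_7: (-11)(3) − (-14)(-13) = -215
A_7→A_8: (-14)(12) − (-6)(3) = -150
A_8→A_1: (-6)(7) − (3)(12) = -78
Σ = -1056
Area = |Σ|/2 = 528.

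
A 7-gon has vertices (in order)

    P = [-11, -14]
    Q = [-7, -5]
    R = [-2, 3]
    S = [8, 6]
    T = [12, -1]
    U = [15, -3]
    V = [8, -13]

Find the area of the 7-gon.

Σ = (-43) + (-31) + (-36) + (-80) + (-21) + (-171) + (-255) = -637
Area = |Σ|/2 = 318.5.

318.5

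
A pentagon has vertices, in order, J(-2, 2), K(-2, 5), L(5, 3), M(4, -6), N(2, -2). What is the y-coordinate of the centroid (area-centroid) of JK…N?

Apply Gauss's area formula. First the cross-terms c_i = x_i·y_{i+1} − x_{i+1}·y_i:
  -6, -31, -42, 4, 0  ⇒  2A = -75, A = -37.5.
Then Σ (y_i + y_{i+1})·c_i = -196, so ȳ = -196 / (6·(-37.5)) = 196/225.

196/225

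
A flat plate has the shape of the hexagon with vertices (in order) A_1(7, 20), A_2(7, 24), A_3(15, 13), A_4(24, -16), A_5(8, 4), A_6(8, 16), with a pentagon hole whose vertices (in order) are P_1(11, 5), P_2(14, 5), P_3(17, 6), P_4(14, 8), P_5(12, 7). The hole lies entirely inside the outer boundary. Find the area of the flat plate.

202

Outer boundary:
Apply the surveyor's formula: 2A = Σ (x_i·y_{i+1} − x_{i+1}·y_i), indices taken mod 6.
A_1→A_2: (7)(24) − (7)(20) = 28
A_2→A_3: (7)(13) − (15)(24) = -269
A_3→A_4: (15)(-16) − (24)(13) = -552
A_4→A_5: (24)(4) − (8)(-16) = 224
A_5→A_6: (8)(16) − (8)(4) = 96
A_6→A_1: (8)(20) − (7)(16) = 48
Σ = -425
Area = |Σ|/2 = 212.5.
Hole:
Σ = (-15) + (-1) + (52) + (2) + (-17) = 21
Area = |Σ|/2 = 10.5.
Net area = 212.5 − 10.5 = 202.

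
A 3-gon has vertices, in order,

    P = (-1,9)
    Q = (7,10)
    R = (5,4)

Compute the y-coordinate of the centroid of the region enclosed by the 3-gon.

23/3

Apply the surveyor's formula. First the cross-terms c_i = x_i·y_{i+1} − x_{i+1}·y_i:
  -73, -22, 49  ⇒  2A = -46, A = -23.
Then Σ (y_i + y_{i+1})·c_i = -1058, so ȳ = -1058 / (6·(-23)) = 23/3.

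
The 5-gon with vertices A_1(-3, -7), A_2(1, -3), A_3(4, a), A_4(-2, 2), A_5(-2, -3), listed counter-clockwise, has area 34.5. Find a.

6

Write out the shoelace sum; only the two edges meeting at A_3 involve a:
2·Area = [(1·a − 4·(-3)) + (4·2 − (-2)·a)] + 31
       = 3·a + 51 = 69
⇒ a = 6.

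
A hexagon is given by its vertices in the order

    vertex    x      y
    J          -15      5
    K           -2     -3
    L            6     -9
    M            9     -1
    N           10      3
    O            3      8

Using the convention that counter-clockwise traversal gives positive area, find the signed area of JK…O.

204.5

J→K: (-15)(-3) − (-2)(5) = 55
K→L: (-2)(-9) − (6)(-3) = 36
L→M: (6)(-1) − (9)(-9) = 75
M→N: (9)(3) − (10)(-1) = 37
N→O: (10)(8) − (3)(3) = 71
O→J: (3)(5) − (-15)(8) = 135
Σ = 409
Signed area = Σ/2 = 204.5 (positive ⇒ counter-clockwise traversal).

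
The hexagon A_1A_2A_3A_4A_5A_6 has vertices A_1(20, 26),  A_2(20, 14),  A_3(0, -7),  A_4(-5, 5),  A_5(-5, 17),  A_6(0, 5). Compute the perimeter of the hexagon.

|A_1A_2| = √((0)² + (-12)²) = √144 = 12
|A_2A_3| = √((-20)² + (-21)²) = √841 = 29
|A_3A_4| = √((-5)² + (12)²) = √169 = 13
|A_4A_5| = √((0)² + (12)²) = √144 = 12
|A_5A_6| = √((5)² + (-12)²) = √169 = 13
|A_6A_1| = √((20)² + (21)²) = √841 = 29
Perimeter = 12 + 29 + 13 + 12 + 13 + 29 = 108.

108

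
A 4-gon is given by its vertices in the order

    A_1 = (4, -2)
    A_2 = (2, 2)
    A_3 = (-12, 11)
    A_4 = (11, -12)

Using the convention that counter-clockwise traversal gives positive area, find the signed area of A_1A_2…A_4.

A_1→A_2: (4)(2) − (2)(-2) = 12
A_2→A_3: (2)(11) − (-12)(2) = 46
A_3→A_4: (-12)(-12) − (11)(11) = 23
A_4→A_1: (11)(-2) − (4)(-12) = 26
Σ = 107
Signed area = Σ/2 = 53.5 (positive ⇒ counter-clockwise traversal).

53.5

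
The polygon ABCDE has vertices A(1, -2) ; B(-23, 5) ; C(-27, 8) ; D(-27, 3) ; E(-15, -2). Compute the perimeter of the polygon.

|AB| = √((-24)² + (7)²) = √625 = 25
|BC| = √((-4)² + (3)²) = √25 = 5
|CD| = √((0)² + (-5)²) = √25 = 5
|DE| = √((12)² + (-5)²) = √169 = 13
|EA| = √((16)² + (0)²) = √256 = 16
Perimeter = 25 + 5 + 5 + 13 + 16 = 64.

64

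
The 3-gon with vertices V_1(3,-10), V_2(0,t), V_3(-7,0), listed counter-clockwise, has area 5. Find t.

Write out the shoelace sum; only the two edges meeting at V_2 involve t:
2·Area = [(3·t − 0·(-10)) + (0·0 − (-7)·t)] + 70
       = 10·t + 70 = 10
⇒ t = -6.

-6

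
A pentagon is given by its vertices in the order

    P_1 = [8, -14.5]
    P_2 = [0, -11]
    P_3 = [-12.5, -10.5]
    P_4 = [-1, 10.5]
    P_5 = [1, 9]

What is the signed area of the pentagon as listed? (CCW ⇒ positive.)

Apply Gauss's area formula: 2A = Σ (x_i·y_{i+1} − x_{i+1}·y_i), indices taken mod 5.
Σ = (-88) + (-137.5) + (-141.75) + (-19.5) + (-86.5) = -473.25
Signed area = Σ/2 = -236.625 (negative ⇒ clockwise traversal).

-236.625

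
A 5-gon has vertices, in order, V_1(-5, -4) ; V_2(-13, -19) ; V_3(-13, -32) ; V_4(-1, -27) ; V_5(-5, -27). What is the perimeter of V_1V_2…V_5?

70

|V_1V_2| = √((-8)² + (-15)²) = √289 = 17
|V_2V_3| = √((0)² + (-13)²) = √169 = 13
|V_3V_4| = √((12)² + (5)²) = √169 = 13
|V_4V_5| = √((-4)² + (0)²) = √16 = 4
|V_5V_1| = √((0)² + (23)²) = √529 = 23
Perimeter = 17 + 13 + 13 + 4 + 23 = 70.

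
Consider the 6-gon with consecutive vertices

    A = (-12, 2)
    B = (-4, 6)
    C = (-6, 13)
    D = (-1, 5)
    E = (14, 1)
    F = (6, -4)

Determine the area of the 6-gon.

Σ = (-64) + (-16) + (-17) + (-71) + (-62) + (-36) = -266
Area = |Σ|/2 = 133.

133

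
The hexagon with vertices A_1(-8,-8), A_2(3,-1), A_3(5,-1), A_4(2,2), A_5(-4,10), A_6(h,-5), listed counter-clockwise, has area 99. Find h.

-8

The doubled signed area Σ (x_i y_{i+1} − x_{i+1} y_i) is linear in h.
With h=0 it equals 54; the coefficient of h is -18 (from the two edges through A_6).
So -18·h + 54 = 2·99 = 198 ⇒ h = -8.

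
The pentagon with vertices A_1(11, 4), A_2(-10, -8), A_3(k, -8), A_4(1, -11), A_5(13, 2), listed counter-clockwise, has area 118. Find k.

The doubled signed area Σ (x_i y_{i+1} − x_{i+1} y_i) is linear in k.
With k=0 it equals 215; the coefficient of k is -3 (from the two edges through A_3).
So -3·k + 215 = 2·118 = 236 ⇒ k = -7.

-7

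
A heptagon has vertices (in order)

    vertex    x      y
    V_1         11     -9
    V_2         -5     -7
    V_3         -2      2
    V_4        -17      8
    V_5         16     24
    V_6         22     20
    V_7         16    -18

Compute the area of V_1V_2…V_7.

Apply the surveyor's formula: 2A = Σ (x_i·y_{i+1} − x_{i+1}·y_i), indices taken mod 7.
Σ = (-122) + (-24) + (18) + (-536) + (-208) + (-716) + (54) = -1534
Area = |Σ|/2 = 767.

767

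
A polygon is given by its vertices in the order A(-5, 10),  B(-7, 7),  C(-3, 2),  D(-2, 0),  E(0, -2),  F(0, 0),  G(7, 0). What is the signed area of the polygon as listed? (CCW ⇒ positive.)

Apply the surveyor's formula: 2A = Σ (x_i·y_{i+1} − x_{i+1}·y_i), indices taken mod 7.
Cross-terms: 35, 7, 4, 4, 0, 0, 70  ⇒  Σ = 120
Signed area = Σ/2 = 60 (positive ⇒ counter-clockwise traversal).

60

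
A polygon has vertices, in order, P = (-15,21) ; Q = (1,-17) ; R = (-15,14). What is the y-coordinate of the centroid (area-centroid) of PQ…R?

Apply the shoelace formula. First the cross-terms c_i = x_i·y_{i+1} − x_{i+1}·y_i:
  234, -241, -105  ⇒  2A = -112, A = -56.
Then Σ (y_i + y_{i+1})·c_i = -2016, so ȳ = -2016 / (6·(-56)) = 6.

6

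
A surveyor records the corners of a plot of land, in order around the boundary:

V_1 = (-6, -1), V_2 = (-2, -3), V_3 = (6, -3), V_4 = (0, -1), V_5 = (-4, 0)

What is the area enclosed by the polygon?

17

Σ = (16) + (24) + (-6) + (-4) + (4) = 34
Area = |Σ|/2 = 17.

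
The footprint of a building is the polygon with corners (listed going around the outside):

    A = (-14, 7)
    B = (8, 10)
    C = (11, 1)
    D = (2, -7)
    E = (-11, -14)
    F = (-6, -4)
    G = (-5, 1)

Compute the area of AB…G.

284.5

Cross-terms: -196, -102, -79, -105, -40, -26, -21  ⇒  Σ = -569
Area = |Σ|/2 = 284.5.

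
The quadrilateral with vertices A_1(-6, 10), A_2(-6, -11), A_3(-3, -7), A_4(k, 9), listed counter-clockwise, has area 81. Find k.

0

The doubled signed area Σ (x_i y_{i+1} − x_{i+1} y_i) is linear in k.
With k=0 it equals 162; the coefficient of k is 17 (from the two edges through A_4).
So 17·k + 162 = 2·81 = 162 ⇒ k = 0.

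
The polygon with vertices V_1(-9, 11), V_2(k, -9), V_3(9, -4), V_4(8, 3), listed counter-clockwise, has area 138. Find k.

4

Write out the shoelace sum; only the two edges meeting at V_2 involve k:
2·Area = [((-9)·(-9) − k·11) + (k·(-4) − 9·(-9))] + 174
       = -15·k + 336 = 276
⇒ k = 4.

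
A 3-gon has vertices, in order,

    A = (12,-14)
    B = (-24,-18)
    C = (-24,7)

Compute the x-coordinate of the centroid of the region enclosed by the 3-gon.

Apply the shoelace (surveyor's) formula. First the cross-terms c_i = x_i·y_{i+1} − x_{i+1}·y_i:
  -552, -600, 252  ⇒  2A = -900, A = -450.
Then Σ (x_i + x_{i+1})·c_i = 32400, so x̄ = 32400 / (6·(-450)) = -12.

-12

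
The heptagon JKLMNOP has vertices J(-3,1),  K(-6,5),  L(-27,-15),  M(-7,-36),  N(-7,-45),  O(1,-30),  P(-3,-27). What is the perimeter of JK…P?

122

|JK| = √((-3)² + (4)²) = √25 = 5
|KL| = √((-21)² + (-20)²) = √841 = 29
|LM| = √((20)² + (-21)²) = √841 = 29
|MN| = √((0)² + (-9)²) = √81 = 9
|NO| = √((8)² + (15)²) = √289 = 17
|OP| = √((-4)² + (3)²) = √25 = 5
|PJ| = √((0)² + (28)²) = √784 = 28
Perimeter = 5 + 29 + 29 + 9 + 17 + 5 + 28 = 122.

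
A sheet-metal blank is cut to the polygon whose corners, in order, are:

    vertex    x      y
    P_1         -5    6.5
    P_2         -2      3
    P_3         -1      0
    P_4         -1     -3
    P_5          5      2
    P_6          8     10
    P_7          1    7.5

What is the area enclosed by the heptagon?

72.5

Apply the shoelace (surveyor's) formula: 2A = Σ (x_i·y_{i+1} − x_{i+1}·y_i), indices taken mod 7.
P_1→P_2: (-5)(3) − (-2)(6.5) = -2
P_2→P_3: (-2)(0) − (-1)(3) = 3
P_3→P_4: (-1)(-3) − (-1)(0) = 3
P_4→P_5: (-1)(2) − (5)(-3) = 13
P_5→P_6: (5)(10) − (8)(2) = 34
P_6→P_7: (8)(7.5) − (1)(10) = 50
P_7→P_1: (1)(6.5) − (-5)(7.5) = 44
Σ = 145
Area = |Σ|/2 = 72.5.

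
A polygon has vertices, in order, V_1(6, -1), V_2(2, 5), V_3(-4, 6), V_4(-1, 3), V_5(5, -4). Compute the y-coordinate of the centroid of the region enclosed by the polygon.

19/11

Apply the shoelace (surveyor's) formula. First the cross-terms c_i = x_i·y_{i+1} − x_{i+1}·y_i:
  32, 32, -6, -11, 19  ⇒  2A = 66, A = 33.
Then Σ (y_i + y_{i+1})·c_i = 342, so ȳ = 342 / (6·33) = 19/11.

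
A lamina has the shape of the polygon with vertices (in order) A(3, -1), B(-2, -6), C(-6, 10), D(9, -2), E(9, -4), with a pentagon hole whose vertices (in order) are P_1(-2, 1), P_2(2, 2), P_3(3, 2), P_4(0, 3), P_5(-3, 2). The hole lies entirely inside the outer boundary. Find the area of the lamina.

79

Outer boundary:
Cross-terms: -20, -56, -78, -18, 3  ⇒  Σ = -169
Area = |Σ|/2 = 84.5.
Hole:
Apply Gauss's area formula: 2A = Σ (x_i·y_{i+1} − x_{i+1}·y_i), indices taken mod 5.
Σ = (-6) + (-2) + (9) + (9) + (1) = 11
Area = |Σ|/2 = 5.5.
Net area = 84.5 − 5.5 = 79.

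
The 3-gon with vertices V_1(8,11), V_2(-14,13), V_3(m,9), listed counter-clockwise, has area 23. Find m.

7

Write out the shoelace sum; only the two edges meeting at V_3 involve m:
2·Area = [((-14)·9 − m·13) + (m·11 − 8·9)] + 258
       = -2·m + 60 = 46
⇒ m = 7.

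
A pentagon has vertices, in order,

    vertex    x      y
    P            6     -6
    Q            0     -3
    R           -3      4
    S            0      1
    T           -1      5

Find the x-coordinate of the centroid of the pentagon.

193/159

Apply the shoelace formula. First the cross-terms c_i = x_i·y_{i+1} − x_{i+1}·y_i:
  -18, -9, -3, 1, -24  ⇒  2A = -53, A = -26.5.
Then Σ (x_i + x_{i+1})·c_i = -193, so x̄ = -193 / (6·(-26.5)) = 193/159.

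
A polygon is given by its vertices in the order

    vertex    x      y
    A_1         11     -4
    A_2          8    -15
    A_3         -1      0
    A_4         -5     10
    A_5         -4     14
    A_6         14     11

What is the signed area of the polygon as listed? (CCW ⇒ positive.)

-302.5

Apply the surveyor's formula: 2A = Σ (x_i·y_{i+1} − x_{i+1}·y_i), indices taken mod 6.
Σ = (-133) + (-15) + (-10) + (-30) + (-240) + (-177) = -605
Signed area = Σ/2 = -302.5 (negative ⇒ clockwise traversal).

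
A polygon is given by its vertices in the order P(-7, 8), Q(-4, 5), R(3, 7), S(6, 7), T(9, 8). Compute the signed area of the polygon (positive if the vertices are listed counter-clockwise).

23

Apply the shoelace formula: 2A = Σ (x_i·y_{i+1} − x_{i+1}·y_i), indices taken mod 5.
Σ = (-3) + (-43) + (-21) + (-15) + (128) = 46
Signed area = Σ/2 = 23 (positive ⇒ counter-clockwise traversal).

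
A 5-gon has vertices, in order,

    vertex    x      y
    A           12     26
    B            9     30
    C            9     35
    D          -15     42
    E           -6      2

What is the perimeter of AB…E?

|AB| = √((-3)² + (4)²) = √25 = 5
|BC| = √((0)² + (5)²) = √25 = 5
|CD| = √((-24)² + (7)²) = √625 = 25
|DE| = √((9)² + (-40)²) = √1681 = 41
|EA| = √((18)² + (24)²) = √900 = 30
Perimeter = 5 + 5 + 25 + 41 + 30 = 106.

106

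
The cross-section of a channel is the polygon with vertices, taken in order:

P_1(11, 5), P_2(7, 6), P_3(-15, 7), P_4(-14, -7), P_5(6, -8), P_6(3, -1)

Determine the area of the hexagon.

285.5

Σ = (31) + (139) + (203) + (154) + (18) + (26) = 571
Area = |Σ|/2 = 285.5.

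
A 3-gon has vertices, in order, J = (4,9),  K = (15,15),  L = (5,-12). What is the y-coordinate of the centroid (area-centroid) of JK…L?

4

Apply the surveyor's formula. First the cross-terms c_i = x_i·y_{i+1} − x_{i+1}·y_i:
  -75, -255, 93  ⇒  2A = -237, A = -118.5.
Then Σ (y_i + y_{i+1})·c_i = -2844, so ȳ = -2844 / (6·(-118.5)) = 4.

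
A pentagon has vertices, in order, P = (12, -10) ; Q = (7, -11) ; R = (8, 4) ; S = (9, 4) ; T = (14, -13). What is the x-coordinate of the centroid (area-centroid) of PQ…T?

1023/107

Apply the surveyor's formula. First the cross-terms c_i = x_i·y_{i+1} − x_{i+1}·y_i:
  -62, 116, -4, -173, 16  ⇒  2A = -107, A = -53.5.
Then Σ (x_i + x_{i+1})·c_i = -3069, so x̄ = -3069 / (6·(-53.5)) = 1023/107.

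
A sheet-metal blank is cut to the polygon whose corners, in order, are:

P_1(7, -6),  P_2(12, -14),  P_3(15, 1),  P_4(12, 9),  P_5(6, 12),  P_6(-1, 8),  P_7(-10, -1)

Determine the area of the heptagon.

Apply the shoelace (surveyor's) formula: 2A = Σ (x_i·y_{i+1} − x_{i+1}·y_i), indices taken mod 7.
P_1→P_2: (7)(-14) − (12)(-6) = -26
P_2→P_3: (12)(1) − (15)(-14) = 222
P_3→P_4: (15)(9) − (12)(1) = 123
P_4→P_5: (12)(12) − (6)(9) = 90
P_5→P_6: (6)(8) − (-1)(12) = 60
P_6→P_7: (-1)(-1) − (-10)(8) = 81
P_7→P_1: (-10)(-6) − (7)(-1) = 67
Σ = 617
Area = |Σ|/2 = 308.5.

308.5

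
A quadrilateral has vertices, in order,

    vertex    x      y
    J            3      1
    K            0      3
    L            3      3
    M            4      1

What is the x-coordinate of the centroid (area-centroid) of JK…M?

Apply the surveyor's formula. First the cross-terms c_i = x_i·y_{i+1} − x_{i+1}·y_i:
  9, -9, -9, 1  ⇒  2A = -8, A = -4.
Then Σ (x_i + x_{i+1})·c_i = -56, so x̄ = -56 / (6·(-4)) = 7/3.

7/3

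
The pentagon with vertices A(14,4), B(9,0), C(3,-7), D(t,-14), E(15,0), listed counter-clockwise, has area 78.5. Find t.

4

Write out the shoelace sum; only the two edges meeting at D involve t:
2·Area = [(3·(-14) − t·(-7)) + (t·0 − 15·(-14))] + -39
       = 7·t + 129 = 157
⇒ t = 4.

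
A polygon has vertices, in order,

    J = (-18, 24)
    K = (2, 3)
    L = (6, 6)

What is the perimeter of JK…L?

|JK| = √((20)² + (-21)²) = √841 = 29
|KL| = √((4)² + (3)²) = √25 = 5
|LJ| = √((-24)² + (18)²) = √900 = 30
Perimeter = 29 + 5 + 30 = 64.

64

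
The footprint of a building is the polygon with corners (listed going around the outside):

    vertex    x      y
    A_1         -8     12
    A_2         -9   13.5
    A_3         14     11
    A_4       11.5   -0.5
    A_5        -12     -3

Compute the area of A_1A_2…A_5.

Apply the shoelace (surveyor's) formula: 2A = Σ (x_i·y_{i+1} − x_{i+1}·y_i), indices taken mod 5.
Σ = (0) + (-288) + (-133.5) + (-40.5) + (-168) = -630
Area = |Σ|/2 = 315.

315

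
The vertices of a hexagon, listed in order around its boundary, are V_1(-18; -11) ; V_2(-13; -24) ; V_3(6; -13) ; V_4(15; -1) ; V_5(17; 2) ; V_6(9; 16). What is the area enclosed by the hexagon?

640.5

Apply Gauss's area formula: 2A = Σ (x_i·y_{i+1} − x_{i+1}·y_i), indices taken mod 6.
Σ = (289) + (313) + (189) + (47) + (254) + (189) = 1281
Area = |Σ|/2 = 640.5.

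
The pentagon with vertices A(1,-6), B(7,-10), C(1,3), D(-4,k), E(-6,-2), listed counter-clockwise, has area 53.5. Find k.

Write out the shoelace sum; only the two edges meeting at D involve k:
2·Area = [(1·k − (-4)·3) + ((-4)·(-2) − (-6)·k)] + 101
       = 7·k + 121 = 107
⇒ k = -2.

-2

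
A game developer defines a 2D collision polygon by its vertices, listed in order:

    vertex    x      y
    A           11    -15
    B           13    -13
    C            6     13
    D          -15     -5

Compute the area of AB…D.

Apply the shoelace (surveyor's) formula: 2A = Σ (x_i·y_{i+1} − x_{i+1}·y_i), indices taken mod 4.
Σ = (52) + (247) + (165) + (280) = 744
Area = |Σ|/2 = 372.

372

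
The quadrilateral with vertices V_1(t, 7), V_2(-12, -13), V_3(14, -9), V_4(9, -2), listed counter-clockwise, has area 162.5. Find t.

15

The doubled signed area Σ (x_i y_{i+1} − x_{i+1} y_i) is linear in t.
With t=0 it equals 490; the coefficient of t is -11 (from the two edges through V_1).
So -11·t + 490 = 2·162.5 = 325 ⇒ t = 15.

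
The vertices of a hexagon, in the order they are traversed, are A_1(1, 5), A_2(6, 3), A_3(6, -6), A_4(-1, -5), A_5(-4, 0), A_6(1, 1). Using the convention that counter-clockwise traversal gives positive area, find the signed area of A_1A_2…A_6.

Apply the surveyor's formula: 2A = Σ (x_i·y_{i+1} − x_{i+1}·y_i), indices taken mod 6.
Σ = (-27) + (-54) + (-36) + (-20) + (-4) + (4) = -137
Signed area = Σ/2 = -68.5 (negative ⇒ clockwise traversal).

-68.5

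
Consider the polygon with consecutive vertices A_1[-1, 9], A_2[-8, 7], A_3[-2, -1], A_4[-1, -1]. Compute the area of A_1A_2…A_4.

A_1→A_2: (-1)(7) − (-8)(9) = 65
A_2→A_3: (-8)(-1) − (-2)(7) = 22
A_3→A_4: (-2)(-1) − (-1)(-1) = 1
A_4→A_1: (-1)(9) − (-1)(-1) = -10
Σ = 78
Area = |Σ|/2 = 39.

39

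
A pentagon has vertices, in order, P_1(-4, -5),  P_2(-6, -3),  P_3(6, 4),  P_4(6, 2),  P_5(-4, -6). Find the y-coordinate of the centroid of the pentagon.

Apply Gauss's area formula. First the cross-terms c_i = x_i·y_{i+1} − x_{i+1}·y_i:
  -18, -6, -12, -28, -4  ⇒  2A = -68, A = -34.
Then Σ (y_i + y_{i+1})·c_i = 222, so ȳ = 222 / (6·(-34)) = -37/34.

-37/34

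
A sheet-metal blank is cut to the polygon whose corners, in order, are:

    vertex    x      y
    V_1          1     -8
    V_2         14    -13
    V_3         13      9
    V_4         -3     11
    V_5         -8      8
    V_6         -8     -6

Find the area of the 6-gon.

Apply Gauss's area formula: 2A = Σ (x_i·y_{i+1} − x_{i+1}·y_i), indices taken mod 6.
Cross-terms: 99, 295, 170, 64, 112, 70  ⇒  Σ = 810
Area = |Σ|/2 = 405.

405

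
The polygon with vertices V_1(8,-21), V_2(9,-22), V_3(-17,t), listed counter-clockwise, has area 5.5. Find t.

Write out the shoelace sum; only the two edges meeting at V_3 involve t:
2·Area = [(9·t − (-17)·(-22)) + ((-17)·(-21) − 8·t)] + 13
       = 1·t + -4 = 11
⇒ t = 15.

15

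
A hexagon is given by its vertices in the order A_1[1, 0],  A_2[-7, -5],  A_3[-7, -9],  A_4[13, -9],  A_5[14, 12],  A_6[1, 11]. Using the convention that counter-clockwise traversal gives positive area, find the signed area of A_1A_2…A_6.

308

Apply the surveyor's formula: 2A = Σ (x_i·y_{i+1} − x_{i+1}·y_i), indices taken mod 6.
Σ = (-5) + (28) + (180) + (282) + (142) + (-11) = 616
Signed area = Σ/2 = 308 (positive ⇒ counter-clockwise traversal).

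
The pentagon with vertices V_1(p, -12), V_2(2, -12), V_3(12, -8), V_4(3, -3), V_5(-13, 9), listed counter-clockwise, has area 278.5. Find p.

-13

Write out the shoelace sum; only the two edges meeting at V_1 involve p:
2·Area = [((-13)·(-12) − p·9) + (p·(-12) − 2·(-12))] + 104
       = -21·p + 284 = 557
⇒ p = -13.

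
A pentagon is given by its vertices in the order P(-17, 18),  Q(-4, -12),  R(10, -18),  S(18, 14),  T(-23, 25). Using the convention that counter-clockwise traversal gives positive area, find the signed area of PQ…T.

P→Q: (-17)(-12) − (-4)(18) = 276
Q→R: (-4)(-18) − (10)(-12) = 192
R→S: (10)(14) − (18)(-18) = 464
S→T: (18)(25) − (-23)(14) = 772
T→P: (-23)(18) − (-17)(25) = 11
Σ = 1715
Signed area = Σ/2 = 857.5 (positive ⇒ counter-clockwise traversal).

857.5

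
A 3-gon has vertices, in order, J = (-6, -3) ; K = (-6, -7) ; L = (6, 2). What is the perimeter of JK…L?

|JK| = √((0)² + (-4)²) = √16 = 4
|KL| = √((12)² + (9)²) = √225 = 15
|LJ| = √((-12)² + (-5)²) = √169 = 13
Perimeter = 4 + 15 + 13 = 32.

32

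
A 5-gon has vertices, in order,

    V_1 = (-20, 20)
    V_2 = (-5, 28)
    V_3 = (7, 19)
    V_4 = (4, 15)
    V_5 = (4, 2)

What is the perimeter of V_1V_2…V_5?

80

|V_1V_2| = √((15)² + (8)²) = √289 = 17
|V_2V_3| = √((12)² + (-9)²) = √225 = 15
|V_3V_4| = √((-3)² + (-4)²) = √25 = 5
|V_4V_5| = √((0)² + (-13)²) = √169 = 13
|V_5V_1| = √((-24)² + (18)²) = √900 = 30
Perimeter = 17 + 15 + 5 + 13 + 30 = 80.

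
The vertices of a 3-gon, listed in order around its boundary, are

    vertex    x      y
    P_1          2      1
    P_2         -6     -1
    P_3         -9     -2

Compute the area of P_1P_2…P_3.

1

P_1→P_2: (2)(-1) − (-6)(1) = 4
P_2→P_3: (-6)(-2) − (-9)(-1) = 3
P_3→P_1: (-9)(1) − (2)(-2) = -5
Σ = 2
Area = |Σ|/2 = 1.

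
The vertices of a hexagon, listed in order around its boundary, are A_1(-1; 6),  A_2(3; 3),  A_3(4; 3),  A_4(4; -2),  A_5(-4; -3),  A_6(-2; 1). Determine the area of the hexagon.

42.5

Apply the shoelace (surveyor's) formula: 2A = Σ (x_i·y_{i+1} − x_{i+1}·y_i), indices taken mod 6.
Σ = (-21) + (-3) + (-20) + (-20) + (-10) + (-11) = -85
Area = |Σ|/2 = 42.5.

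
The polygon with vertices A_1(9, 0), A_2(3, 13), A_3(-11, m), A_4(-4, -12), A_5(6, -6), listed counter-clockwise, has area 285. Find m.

4

The doubled signed area Σ (x_i y_{i+1} − x_{i+1} y_i) is linear in m.
With m=0 it equals 542; the coefficient of m is 7 (from the two edges through A_3).
So 7·m + 542 = 2·285 = 570 ⇒ m = 4.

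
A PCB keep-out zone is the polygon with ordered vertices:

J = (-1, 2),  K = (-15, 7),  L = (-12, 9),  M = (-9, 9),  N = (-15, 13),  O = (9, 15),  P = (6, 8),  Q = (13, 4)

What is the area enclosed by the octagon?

Apply Gauss's area formula: 2A = Σ (x_i·y_{i+1} − x_{i+1}·y_i), indices taken mod 8.
Cross-terms: 23, -51, -27, 18, -342, -18, -80, 30  ⇒  Σ = -447
Area = |Σ|/2 = 223.5.

223.5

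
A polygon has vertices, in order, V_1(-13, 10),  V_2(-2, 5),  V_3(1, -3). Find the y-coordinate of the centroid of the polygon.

4

Apply the shoelace formula. First the cross-terms c_i = x_i·y_{i+1} − x_{i+1}·y_i:
  -45, 1, -29  ⇒  2A = -73, A = -36.5.
Then Σ (y_i + y_{i+1})·c_i = -876, so ȳ = -876 / (6·(-36.5)) = 4.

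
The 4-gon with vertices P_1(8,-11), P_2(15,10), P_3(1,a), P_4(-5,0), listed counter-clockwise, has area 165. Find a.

The doubled signed area Σ (x_i y_{i+1} − x_{i+1} y_i) is linear in a.
With a=0 it equals 290; the coefficient of a is 20 (from the two edges through P_3).
So 20·a + 290 = 2·165 = 330 ⇒ a = 2.

2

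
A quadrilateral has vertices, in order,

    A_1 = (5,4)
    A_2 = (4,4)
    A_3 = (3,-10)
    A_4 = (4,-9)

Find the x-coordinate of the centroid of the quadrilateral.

4

Apply the shoelace formula. First the cross-terms c_i = x_i·y_{i+1} − x_{i+1}·y_i:
  4, -52, 13, 61  ⇒  2A = 26, A = 13.
Then Σ (x_i + x_{i+1})·c_i = 312, so x̄ = 312 / (6·13) = 4.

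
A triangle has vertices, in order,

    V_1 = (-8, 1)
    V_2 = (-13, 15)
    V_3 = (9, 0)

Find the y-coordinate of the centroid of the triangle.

16/3

Apply the shoelace (surveyor's) formula. First the cross-terms c_i = x_i·y_{i+1} − x_{i+1}·y_i:
  -107, -135, 9  ⇒  2A = -233, A = -116.5.
Then Σ (y_i + y_{i+1})·c_i = -3728, so ȳ = -3728 / (6·(-116.5)) = 16/3.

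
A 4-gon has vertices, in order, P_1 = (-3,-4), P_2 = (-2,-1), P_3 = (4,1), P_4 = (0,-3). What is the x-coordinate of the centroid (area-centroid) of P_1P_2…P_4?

Apply the shoelace formula. First the cross-terms c_i = x_i·y_{i+1} − x_{i+1}·y_i:
  -5, 2, -12, -9  ⇒  2A = -24, A = -12.
Then Σ (x_i + x_{i+1})·c_i = 8, so x̄ = 8 / (6·(-12)) = -1/9.

-1/9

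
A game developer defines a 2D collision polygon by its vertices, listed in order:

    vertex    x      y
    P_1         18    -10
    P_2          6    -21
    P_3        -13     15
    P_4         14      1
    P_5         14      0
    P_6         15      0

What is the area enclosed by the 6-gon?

Apply the surveyor's formula: 2A = Σ (x_i·y_{i+1} − x_{i+1}·y_i), indices taken mod 6.
P_1→P_2: (18)(-21) − (6)(-10) = -318
P_2→P_3: (6)(15) − (-13)(-21) = -183
P_3→P_4: (-13)(1) − (14)(15) = -223
P_4→P_5: (14)(0) − (14)(1) = -14
P_5→P_6: (14)(0) − (15)(0) = 0
P_6→P_1: (15)(-10) − (18)(0) = -150
Σ = -888
Area = |Σ|/2 = 444.

444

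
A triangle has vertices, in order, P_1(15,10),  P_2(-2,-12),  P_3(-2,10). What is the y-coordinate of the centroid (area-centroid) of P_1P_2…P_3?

8/3

Apply the surveyor's formula. First the cross-terms c_i = x_i·y_{i+1} − x_{i+1}·y_i:
  -160, -44, -170  ⇒  2A = -374, A = -187.
Then Σ (y_i + y_{i+1})·c_i = -2992, so ȳ = -2992 / (6·(-187)) = 8/3.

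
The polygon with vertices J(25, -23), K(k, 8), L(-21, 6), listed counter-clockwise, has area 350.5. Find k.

0

The doubled signed area Σ (x_i y_{i+1} − x_{i+1} y_i) is linear in k.
With k=0 it equals 701; the coefficient of k is 29 (from the two edges through K).
So 29·k + 701 = 2·350.5 = 701 ⇒ k = 0.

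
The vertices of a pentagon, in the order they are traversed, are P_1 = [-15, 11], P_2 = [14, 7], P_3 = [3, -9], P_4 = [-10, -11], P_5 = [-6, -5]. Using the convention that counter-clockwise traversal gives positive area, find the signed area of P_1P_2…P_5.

-343

Apply the shoelace formula: 2A = Σ (x_i·y_{i+1} − x_{i+1}·y_i), indices taken mod 5.
P_1→P_2: (-15)(7) − (14)(11) = -259
P_2→P_3: (14)(-9) − (3)(7) = -147
P_3→P_4: (3)(-11) − (-10)(-9) = -123
P_4→P_5: (-10)(-5) − (-6)(-11) = -16
P_5→P_1: (-6)(11) − (-15)(-5) = -141
Σ = -686
Signed area = Σ/2 = -343 (negative ⇒ clockwise traversal).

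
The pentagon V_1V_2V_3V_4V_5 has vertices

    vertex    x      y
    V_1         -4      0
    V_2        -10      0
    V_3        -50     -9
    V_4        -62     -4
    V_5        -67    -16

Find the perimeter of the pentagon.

|V_1V_2| = √((-6)² + (0)²) = √36 = 6
|V_2V_3| = √((-40)² + (-9)²) = √1681 = 41
|V_3V_4| = √((-12)² + (5)²) = √169 = 13
|V_4V_5| = √((-5)² + (-12)²) = √169 = 13
|V_5V_1| = √((63)² + (16)²) = √4225 = 65
Perimeter = 6 + 41 + 13 + 13 + 65 = 138.

138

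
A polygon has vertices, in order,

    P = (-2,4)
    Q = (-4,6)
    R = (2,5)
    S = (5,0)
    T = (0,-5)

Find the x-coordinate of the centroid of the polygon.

Apply the shoelace formula. First the cross-terms c_i = x_i·y_{i+1} − x_{i+1}·y_i:
  4, -32, -25, -25, -10  ⇒  2A = -88, A = -44.
Then Σ (x_i + x_{i+1})·c_i = -240, so x̄ = -240 / (6·(-44)) = 10/11.

10/11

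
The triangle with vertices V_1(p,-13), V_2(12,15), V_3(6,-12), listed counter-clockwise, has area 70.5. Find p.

Write out the shoelace sum; only the two edges meeting at V_1 involve p:
2·Area = [(6·(-13) − p·(-12)) + (p·15 − 12·(-13))] + -234
       = 27·p + -156 = 141
⇒ p = 11.

11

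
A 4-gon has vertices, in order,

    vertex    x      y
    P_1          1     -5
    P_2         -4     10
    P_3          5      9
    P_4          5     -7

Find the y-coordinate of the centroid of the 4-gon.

Apply the shoelace (surveyor's) formula. First the cross-terms c_i = x_i·y_{i+1} − x_{i+1}·y_i:
  -10, -86, -80, -18  ⇒  2A = -194, A = -97.
Then Σ (y_i + y_{i+1})·c_i = -1628, so ȳ = -1628 / (6·(-97)) = 814/291.

814/291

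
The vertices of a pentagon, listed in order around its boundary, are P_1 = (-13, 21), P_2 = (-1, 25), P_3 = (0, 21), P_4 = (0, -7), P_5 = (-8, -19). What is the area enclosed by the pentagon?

398

Apply the shoelace (surveyor's) formula: 2A = Σ (x_i·y_{i+1} − x_{i+1}·y_i), indices taken mod 5.
Cross-terms: -304, -21, 0, -56, -415  ⇒  Σ = -796
Area = |Σ|/2 = 398.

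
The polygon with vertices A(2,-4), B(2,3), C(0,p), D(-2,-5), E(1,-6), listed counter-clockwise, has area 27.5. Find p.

The doubled signed area Σ (x_i y_{i+1} − x_{i+1} y_i) is linear in p.
With p=0 it equals 39; the coefficient of p is 4 (from the two edges through C).
So 4·p + 39 = 2·27.5 = 55 ⇒ p = 4.

4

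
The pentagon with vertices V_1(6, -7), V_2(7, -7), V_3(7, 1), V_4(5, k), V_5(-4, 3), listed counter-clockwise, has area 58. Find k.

3

The doubled signed area Σ (x_i y_{i+1} − x_{i+1} y_i) is linear in k.
With k=0 it equals 83; the coefficient of k is 11 (from the two edges through V_4).
So 11·k + 83 = 2·58 = 116 ⇒ k = 3.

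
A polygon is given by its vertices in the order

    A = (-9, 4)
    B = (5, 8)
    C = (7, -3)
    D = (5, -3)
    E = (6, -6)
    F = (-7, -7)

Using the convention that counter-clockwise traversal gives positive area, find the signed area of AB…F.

Apply the surveyor's formula: 2A = Σ (x_i·y_{i+1} − x_{i+1}·y_i), indices taken mod 6.
Σ = (-92) + (-71) + (-6) + (-12) + (-84) + (-91) = -356
Signed area = Σ/2 = -178 (negative ⇒ clockwise traversal).

-178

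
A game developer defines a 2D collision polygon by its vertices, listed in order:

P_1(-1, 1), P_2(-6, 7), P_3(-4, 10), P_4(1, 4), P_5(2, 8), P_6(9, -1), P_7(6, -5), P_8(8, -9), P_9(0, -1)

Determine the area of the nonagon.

97.5

Apply Gauss's area formula: 2A = Σ (x_i·y_{i+1} − x_{i+1}·y_i), indices taken mod 9.
Σ = (-1) + (-32) + (-26) + (0) + (-74) + (-39) + (-14) + (-8) + (-1) = -195
Area = |Σ|/2 = 97.5.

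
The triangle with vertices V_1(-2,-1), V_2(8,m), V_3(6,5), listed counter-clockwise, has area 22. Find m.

1

The doubled signed area Σ (x_i y_{i+1} − x_{i+1} y_i) is linear in m.
With m=0 it equals 52; the coefficient of m is -8 (from the two edges through V_2).
So -8·m + 52 = 2·22 = 44 ⇒ m = 1.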